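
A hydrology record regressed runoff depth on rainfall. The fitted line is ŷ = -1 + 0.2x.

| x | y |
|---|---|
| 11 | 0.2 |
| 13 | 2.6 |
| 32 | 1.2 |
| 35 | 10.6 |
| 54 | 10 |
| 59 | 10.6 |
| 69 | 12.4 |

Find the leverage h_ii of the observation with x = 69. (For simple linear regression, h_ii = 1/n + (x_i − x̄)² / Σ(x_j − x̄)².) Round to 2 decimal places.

x̄ = (11 + 13 + 32 + 35 + 54 + 59 + 69)/7 = 39
Σ(x − x̄)² = 784 + 676 + 49 + 16 + 225 + 400 + 900 = 3050
h = 1/7 + (30)²/3050 = 0.142857 + 0.295082 = 0.44

h = 0.44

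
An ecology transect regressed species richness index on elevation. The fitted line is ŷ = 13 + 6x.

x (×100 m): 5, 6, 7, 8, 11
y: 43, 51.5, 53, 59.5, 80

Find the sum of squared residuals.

SSE = 13.5

x=5: ŷ = 13 + 6·5 = 43; e = 43 − 43 = 0
x=6: ŷ = 13 + 6·6 = 49; e = 51.5 − 49 = 2.5
x=7: ŷ = 13 + 6·7 = 55; e = 53 − 55 = -2
x=8: ŷ = 13 + 6·8 = 61; e = 59.5 − 61 = -1.5
x=11: ŷ = 13 + 6·11 = 79; e = 80 − 79 = 1
SSE = 0 + 6.25 + 4 + 2.25 + 1 = 13.5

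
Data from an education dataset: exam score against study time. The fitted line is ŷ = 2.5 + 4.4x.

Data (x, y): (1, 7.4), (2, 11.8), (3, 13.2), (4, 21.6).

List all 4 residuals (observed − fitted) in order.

x=1: ŷ = 2.5 + 4.4·1 = 6.9; r = 7.4 − 6.9 = 0.5
x=2: ŷ = 2.5 + 4.4·2 = 11.3; r = 11.8 − 11.3 = 0.5
x=3: ŷ = 2.5 + 4.4·3 = 15.7; r = 13.2 − 15.7 = -2.5
x=4: ŷ = 2.5 + 4.4·4 = 20.1; r = 21.6 − 20.1 = 1.5

0.5, 0.5, -2.5, 1.5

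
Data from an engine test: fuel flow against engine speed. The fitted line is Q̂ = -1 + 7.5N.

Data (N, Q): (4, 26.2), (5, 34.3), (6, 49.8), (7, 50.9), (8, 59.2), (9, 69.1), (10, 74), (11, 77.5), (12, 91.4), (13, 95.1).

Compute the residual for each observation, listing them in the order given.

N=4: Q̂ = -1 + 7.5·4 = 29; r = 26.2 − 29 = -2.8
N=5: Q̂ = -1 + 7.5·5 = 36.5; r = 34.3 − 36.5 = -2.2
N=6: Q̂ = -1 + 7.5·6 = 44; r = 49.8 − 44 = 5.8
N=7: Q̂ = -1 + 7.5·7 = 51.5; r = 50.9 − 51.5 = -0.6
N=8: Q̂ = -1 + 7.5·8 = 59; r = 59.2 − 59 = 0.2
N=9: Q̂ = -1 + 7.5·9 = 66.5; r = 69.1 − 66.5 = 2.6
N=10: Q̂ = -1 + 7.5·10 = 74; r = 74 − 74 = 0
N=11: Q̂ = -1 + 7.5·11 = 81.5; r = 77.5 − 81.5 = -4
N=12: Q̂ = -1 + 7.5·12 = 89; r = 91.4 − 89 = 2.4
N=13: Q̂ = -1 + 7.5·13 = 96.5; r = 95.1 − 96.5 = -1.4

-2.8, -2.2, 5.8, -0.6, 0.2, 2.6, 0, -4, 2.4, -1.4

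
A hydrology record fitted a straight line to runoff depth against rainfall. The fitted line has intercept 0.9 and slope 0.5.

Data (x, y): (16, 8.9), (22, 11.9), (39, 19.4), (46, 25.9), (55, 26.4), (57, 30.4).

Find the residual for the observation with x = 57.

ŷ = 0.9 + 0.5·57 = 29.4
e = 30.4 − 29.4 = 1

e = 1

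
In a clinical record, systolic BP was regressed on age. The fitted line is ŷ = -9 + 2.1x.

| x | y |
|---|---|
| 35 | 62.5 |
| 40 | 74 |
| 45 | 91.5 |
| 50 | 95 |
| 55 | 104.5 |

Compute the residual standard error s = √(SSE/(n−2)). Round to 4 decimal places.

x=35: ŷ = -9 + 2.1·35 = 64.5; r = 62.5 − 64.5 = -2
x=40: ŷ = -9 + 2.1·40 = 75; r = 74 − 75 = -1
x=45: ŷ = -9 + 2.1·45 = 85.5; r = 91.5 − 85.5 = 6
x=50: ŷ = -9 + 2.1·50 = 96; r = 95 − 96 = -1
x=55: ŷ = -9 + 2.1·55 = 106.5; r = 104.5 − 106.5 = -2
SSE = 4 + 1 + 36 + 1 + 4 = 46
s = √(46/3) = √15.3333 ≈ 3.9158

s = 3.9158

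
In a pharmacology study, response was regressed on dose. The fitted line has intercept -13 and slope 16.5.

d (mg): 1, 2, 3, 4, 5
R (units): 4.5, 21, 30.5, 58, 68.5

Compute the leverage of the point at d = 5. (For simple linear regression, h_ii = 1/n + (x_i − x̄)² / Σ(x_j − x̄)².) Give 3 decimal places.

d̄ = (1 + 2 + 3 + 4 + 5)/5 = 3
Σ(d − d̄)² = 4 + 1 + 0 + 1 + 4 = 10
h = 1/5 + (2)²/10 = 0.2 + 0.4 = 0.600

h = 0.600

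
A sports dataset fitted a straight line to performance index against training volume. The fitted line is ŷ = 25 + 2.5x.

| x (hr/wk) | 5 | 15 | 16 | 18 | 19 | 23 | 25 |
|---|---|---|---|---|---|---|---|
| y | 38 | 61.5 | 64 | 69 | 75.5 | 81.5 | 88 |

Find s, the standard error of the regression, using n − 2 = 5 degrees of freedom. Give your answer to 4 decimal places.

s = 1.6432

x=5: ŷ = 25 + 2.5·5 = 37.5; r = 38 − 37.5 = 0.5
x=15: ŷ = 25 + 2.5·15 = 62.5; r = 61.5 − 62.5 = -1
x=16: ŷ = 25 + 2.5·16 = 65; r = 64 − 65 = -1
x=18: ŷ = 25 + 2.5·18 = 70; r = 69 − 70 = -1
x=19: ŷ = 25 + 2.5·19 = 72.5; r = 75.5 − 72.5 = 3
x=23: ŷ = 25 + 2.5·23 = 82.5; r = 81.5 − 82.5 = -1
x=25: ŷ = 25 + 2.5·25 = 87.5; r = 88 − 87.5 = 0.5
SSE = 0.25 + 1 + 1 + 1 + 9 + 1 + 0.25 = 13.5
s = √(13.5/5) = √2.7 ≈ 1.6432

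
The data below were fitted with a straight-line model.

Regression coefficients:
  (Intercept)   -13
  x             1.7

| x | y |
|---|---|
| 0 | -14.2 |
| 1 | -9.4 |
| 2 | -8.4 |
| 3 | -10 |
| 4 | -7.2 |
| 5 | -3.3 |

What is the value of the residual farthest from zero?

x=0: ŷ = -13 + 1.7·0 = -13; r = -14.2 − (-13) = -1.2
x=1: ŷ = -13 + 1.7·1 = -11.3; r = -9.4 − (-11.3) = 1.9
x=2: ŷ = -13 + 1.7·2 = -9.6; r = -8.4 − (-9.6) = 1.2
x=3: ŷ = -13 + 1.7·3 = -7.9; r = -10 − (-7.9) = -2.1
x=4: ŷ = -13 + 1.7·4 = -6.2; r = -7.2 − (-6.2) = -1
x=5: ŷ = -13 + 1.7·5 = -4.5; r = -3.3 − (-4.5) = 1.2
Largest |r| is 2.1 at x = 3, residual -2.1.

r = -2.1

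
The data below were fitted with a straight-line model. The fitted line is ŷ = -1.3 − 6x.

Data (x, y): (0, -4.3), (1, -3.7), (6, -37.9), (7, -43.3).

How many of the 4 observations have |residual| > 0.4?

x=0: ŷ = -1.3 − 6·0 = -1.3; r = -4.3 − (-1.3) = -3
x=1: ŷ = -1.3 − 6·1 = -7.3; r = -3.7 − (-7.3) = 3.6
x=6: ŷ = -1.3 − 6·6 = -37.3; r = -37.9 − (-37.3) = -0.6
x=7: ŷ = -1.3 − 6·7 = -43.3; r = -43.3 − (-43.3) = 0
|r| > 0.4: x=0 (|r|=3), x=1 (|r|=3.6), x=6 (|r|=0.6) → 3

3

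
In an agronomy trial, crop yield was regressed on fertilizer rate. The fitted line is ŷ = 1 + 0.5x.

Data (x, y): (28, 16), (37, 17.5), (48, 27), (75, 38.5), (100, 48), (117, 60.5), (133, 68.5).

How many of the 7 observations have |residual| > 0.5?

6

x=28: ŷ = 1 + 0.5·28 = 15; r = 16 − 15 = 1
x=37: ŷ = 1 + 0.5·37 = 19.5; r = 17.5 − 19.5 = -2
x=48: ŷ = 1 + 0.5·48 = 25; r = 27 − 25 = 2
x=75: ŷ = 1 + 0.5·75 = 38.5; r = 38.5 − 38.5 = 0
x=100: ŷ = 1 + 0.5·100 = 51; r = 48 − 51 = -3
x=117: ŷ = 1 + 0.5·117 = 59.5; r = 60.5 − 59.5 = 1
x=133: ŷ = 1 + 0.5·133 = 67.5; r = 68.5 − 67.5 = 1
|r| > 0.5: x=28 (|r|=1), x=37 (|r|=2), x=48 (|r|=2), x=100 (|r|=3), x=117 (|r|=1), x=133 (|r|=1) → 6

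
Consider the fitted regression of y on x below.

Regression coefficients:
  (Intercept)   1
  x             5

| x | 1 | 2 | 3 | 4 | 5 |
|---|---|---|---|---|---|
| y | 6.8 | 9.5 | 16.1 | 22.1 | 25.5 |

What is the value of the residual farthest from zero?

r = -1.5

x=1: ŷ = 1 + 5·1 = 6; r = 6.8 − 6 = 0.8
x=2: ŷ = 1 + 5·2 = 11; r = 9.5 − 11 = -1.5
x=3: ŷ = 1 + 5·3 = 16; r = 16.1 − 16 = 0.1
x=4: ŷ = 1 + 5·4 = 21; r = 22.1 − 21 = 1.1
x=5: ŷ = 1 + 5·5 = 26; r = 25.5 − 26 = -0.5
Largest |r| is 1.5 at x = 2, residual -1.5.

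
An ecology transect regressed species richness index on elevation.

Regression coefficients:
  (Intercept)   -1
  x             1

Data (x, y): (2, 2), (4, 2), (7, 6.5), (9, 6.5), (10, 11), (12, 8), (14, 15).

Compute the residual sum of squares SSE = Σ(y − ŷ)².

SSE = 21.5

x=2: ŷ = -1 + 2 = 1; r = 2 − 1 = 1
x=4: ŷ = -1 + 4 = 3; r = 2 − 3 = -1
x=7: ŷ = -1 + 7 = 6; r = 6.5 − 6 = 0.5
x=9: ŷ = -1 + 9 = 8; r = 6.5 − 8 = -1.5
x=10: ŷ = -1 + 10 = 9; r = 11 − 9 = 2
x=12: ŷ = -1 + 12 = 11; r = 8 − 11 = -3
x=14: ŷ = -1 + 14 = 13; r = 15 − 13 = 2
SSE = 1 + 1 + 0.25 + 2.25 + 4 + 9 + 4 = 21.5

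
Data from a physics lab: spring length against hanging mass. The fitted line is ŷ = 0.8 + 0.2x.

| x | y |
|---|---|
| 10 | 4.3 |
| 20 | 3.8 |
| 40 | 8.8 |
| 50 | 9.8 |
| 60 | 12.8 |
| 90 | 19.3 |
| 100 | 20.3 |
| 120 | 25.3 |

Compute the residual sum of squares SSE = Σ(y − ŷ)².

x=10: ŷ = 0.8 + 0.2·10 = 2.8; r = 4.3 − 2.8 = 1.5
x=20: ŷ = 0.8 + 0.2·20 = 4.8; r = 3.8 − 4.8 = -1
x=40: ŷ = 0.8 + 0.2·40 = 8.8; r = 8.8 − 8.8 = 0
x=50: ŷ = 0.8 + 0.2·50 = 10.8; r = 9.8 − 10.8 = -1
x=60: ŷ = 0.8 + 0.2·60 = 12.8; r = 12.8 − 12.8 = 0
x=90: ŷ = 0.8 + 0.2·90 = 18.8; r = 19.3 − 18.8 = 0.5
x=100: ŷ = 0.8 + 0.2·100 = 20.8; r = 20.3 − 20.8 = -0.5
x=120: ŷ = 0.8 + 0.2·120 = 24.8; r = 25.3 − 24.8 = 0.5
SSE = 2.25 + 1 + 0 + 1 + 0 + 0.25 + 0.25 + 0.25 = 5

SSE = 5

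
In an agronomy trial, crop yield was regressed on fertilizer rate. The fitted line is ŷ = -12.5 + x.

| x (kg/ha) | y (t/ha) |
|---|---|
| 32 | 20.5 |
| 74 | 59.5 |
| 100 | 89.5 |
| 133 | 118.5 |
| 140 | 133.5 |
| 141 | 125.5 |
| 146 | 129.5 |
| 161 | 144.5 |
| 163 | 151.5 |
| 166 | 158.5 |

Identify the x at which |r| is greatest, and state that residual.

x=32: ŷ = -12.5 + 32 = 19.5; r = 20.5 − 19.5 = 1
x=74: ŷ = -12.5 + 74 = 61.5; r = 59.5 − 61.5 = -2
x=100: ŷ = -12.5 + 100 = 87.5; r = 89.5 − 87.5 = 2
x=133: ŷ = -12.5 + 133 = 120.5; r = 118.5 − 120.5 = -2
x=140: ŷ = -12.5 + 140 = 127.5; r = 133.5 − 127.5 = 6
x=141: ŷ = -12.5 + 141 = 128.5; r = 125.5 − 128.5 = -3
x=146: ŷ = -12.5 + 146 = 133.5; r = 129.5 − 133.5 = -4
x=161: ŷ = -12.5 + 161 = 148.5; r = 144.5 − 148.5 = -4
x=163: ŷ = -12.5 + 163 = 150.5; r = 151.5 − 150.5 = 1
x=166: ŷ = -12.5 + 166 = 153.5; r = 158.5 − 153.5 = 5
Largest |r| is 6 at x = 140, residual 6.

x = 140, r = 6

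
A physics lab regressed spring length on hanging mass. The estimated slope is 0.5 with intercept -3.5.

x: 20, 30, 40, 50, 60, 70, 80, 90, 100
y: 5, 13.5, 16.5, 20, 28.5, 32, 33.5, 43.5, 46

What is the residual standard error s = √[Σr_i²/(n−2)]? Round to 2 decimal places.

x=20: ŷ = -3.5 + 0.5·20 = 6.5; r = 5 − 6.5 = -1.5
x=30: ŷ = -3.5 + 0.5·30 = 11.5; r = 13.5 − 11.5 = 2
x=40: ŷ = -3.5 + 0.5·40 = 16.5; r = 16.5 − 16.5 = 0
x=50: ŷ = -3.5 + 0.5·50 = 21.5; r = 20 − 21.5 = -1.5
x=60: ŷ = -3.5 + 0.5·60 = 26.5; r = 28.5 − 26.5 = 2
x=70: ŷ = -3.5 + 0.5·70 = 31.5; r = 32 − 31.5 = 0.5
x=80: ŷ = -3.5 + 0.5·80 = 36.5; r = 33.5 − 36.5 = -3
x=90: ŷ = -3.5 + 0.5·90 = 41.5; r = 43.5 − 41.5 = 2
x=100: ŷ = -3.5 + 0.5·100 = 46.5; r = 46 − 46.5 = -0.5
SSE = 2.25 + 4 + 0 + 2.25 + 4 + 0.25 + 9 + 4 + 0.25 = 26
s = √(26/7) = √3.71429 ≈ 1.93

s = 1.93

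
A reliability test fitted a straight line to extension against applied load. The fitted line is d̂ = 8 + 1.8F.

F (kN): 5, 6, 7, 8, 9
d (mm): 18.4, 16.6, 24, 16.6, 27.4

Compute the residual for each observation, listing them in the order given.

1.4, -2.2, 3.4, -5.8, 3.2

F=5: d̂ = 8 + 1.8·5 = 17; e = 18.4 − 17 = 1.4
F=6: d̂ = 8 + 1.8·6 = 18.8; e = 16.6 − 18.8 = -2.2
F=7: d̂ = 8 + 1.8·7 = 20.6; e = 24 − 20.6 = 3.4
F=8: d̂ = 8 + 1.8·8 = 22.4; e = 16.6 − 22.4 = -5.8
F=9: d̂ = 8 + 1.8·9 = 24.2; e = 27.4 − 24.2 = 3.2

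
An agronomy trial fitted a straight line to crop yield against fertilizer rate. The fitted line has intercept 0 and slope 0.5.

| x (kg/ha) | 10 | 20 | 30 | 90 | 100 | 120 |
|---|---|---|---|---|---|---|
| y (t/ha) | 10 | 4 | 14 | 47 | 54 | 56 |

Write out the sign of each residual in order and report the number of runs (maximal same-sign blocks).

4 runs

x=10: ŷ = 0.5·10 = 5; r = 10 − 5 = 5
x=20: ŷ = 0.5·20 = 10; r = 4 − 10 = -6
x=30: ŷ = 0.5·30 = 15; r = 14 − 15 = -1
x=90: ŷ = 0.5·90 = 45; r = 47 − 45 = 2
x=100: ŷ = 0.5·100 = 50; r = 54 − 50 = 4
x=120: ŷ = 0.5·120 = 60; r = 56 − 60 = -4
Signs: + − − + + −
Runs: +×1, −×2, +×2, −×1 → 4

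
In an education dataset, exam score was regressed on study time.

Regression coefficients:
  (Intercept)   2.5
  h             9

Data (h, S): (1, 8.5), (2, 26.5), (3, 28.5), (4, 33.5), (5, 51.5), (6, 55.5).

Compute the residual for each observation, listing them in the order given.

h=1: ŷ = 2.5 + 9·1 = 11.5; r = 8.5 − 11.5 = -3
h=2: ŷ = 2.5 + 9·2 = 20.5; r = 26.5 − 20.5 = 6
h=3: ŷ = 2.5 + 9·3 = 29.5; r = 28.5 − 29.5 = -1
h=4: ŷ = 2.5 + 9·4 = 38.5; r = 33.5 − 38.5 = -5
h=5: ŷ = 2.5 + 9·5 = 47.5; r = 51.5 − 47.5 = 4
h=6: ŷ = 2.5 + 9·6 = 56.5; r = 55.5 − 56.5 = -1

-3, 6, -1, -5, 4, -1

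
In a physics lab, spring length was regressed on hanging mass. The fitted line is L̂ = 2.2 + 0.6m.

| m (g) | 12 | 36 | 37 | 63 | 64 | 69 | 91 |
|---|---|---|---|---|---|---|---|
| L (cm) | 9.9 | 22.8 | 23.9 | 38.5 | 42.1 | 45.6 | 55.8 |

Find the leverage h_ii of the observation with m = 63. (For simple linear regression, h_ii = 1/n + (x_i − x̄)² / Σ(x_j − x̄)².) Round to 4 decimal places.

m̄ = (12 + 36 + 37 + 63 + 64 + 69 + 91)/7 = 53.1429
Σ(m − m̄)² = 1692.73 + 293.878 + 260.592 + 97.1633 + 117.878 + 251.449 + 1433.16 = 4146.86
h = 1/7 + (9.85714)²/4146.86 = 0.142857 + 0.0234306 = 0.1663

h = 0.1663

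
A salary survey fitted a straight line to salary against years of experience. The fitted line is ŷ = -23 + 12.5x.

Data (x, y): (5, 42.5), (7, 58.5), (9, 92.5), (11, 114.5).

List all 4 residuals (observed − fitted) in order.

x=5: ŷ = -23 + 12.5·5 = 39.5; r = 42.5 − 39.5 = 3
x=7: ŷ = -23 + 12.5·7 = 64.5; r = 58.5 − 64.5 = -6
x=9: ŷ = -23 + 12.5·9 = 89.5; r = 92.5 − 89.5 = 3
x=11: ŷ = -23 + 12.5·11 = 114.5; r = 114.5 − 114.5 = 0

3, -6, 3, 0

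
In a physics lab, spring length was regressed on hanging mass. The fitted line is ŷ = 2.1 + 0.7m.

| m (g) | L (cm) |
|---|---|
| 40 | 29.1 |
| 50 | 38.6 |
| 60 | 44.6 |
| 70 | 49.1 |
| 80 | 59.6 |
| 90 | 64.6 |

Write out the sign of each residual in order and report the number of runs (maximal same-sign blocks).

m=40: ŷ = 2.1 + 0.7·40 = 30.1; r = 29.1 − 30.1 = -1
m=50: ŷ = 2.1 + 0.7·50 = 37.1; r = 38.6 − 37.1 = 1.5
m=60: ŷ = 2.1 + 0.7·60 = 44.1; r = 44.6 − 44.1 = 0.5
m=70: ŷ = 2.1 + 0.7·70 = 51.1; r = 49.1 − 51.1 = -2
m=80: ŷ = 2.1 + 0.7·80 = 58.1; r = 59.6 − 58.1 = 1.5
m=90: ŷ = 2.1 + 0.7·90 = 65.1; r = 64.6 − 65.1 = -0.5
Signs: − + + − + −
Runs: −×1, +×2, −×1, +×1, −×1 → 5

5 runs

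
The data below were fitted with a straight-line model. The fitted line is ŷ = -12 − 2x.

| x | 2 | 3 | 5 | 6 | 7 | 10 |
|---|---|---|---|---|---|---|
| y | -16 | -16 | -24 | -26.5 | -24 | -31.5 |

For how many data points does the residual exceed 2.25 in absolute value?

x=2: ŷ = -12 − 2·2 = -16; e = -16 − (-16) = 0
x=3: ŷ = -12 − 2·3 = -18; e = -16 − (-18) = 2
x=5: ŷ = -12 − 2·5 = -22; e = -24 − (-22) = -2
x=6: ŷ = -12 − 2·6 = -24; e = -26.5 − (-24) = -2.5
x=7: ŷ = -12 − 2·7 = -26; e = -24 − (-26) = 2
x=10: ŷ = -12 − 2·10 = -32; e = -31.5 − (-32) = 0.5
|e| > 2.25: x=6 (|e|=2.5) → 1

1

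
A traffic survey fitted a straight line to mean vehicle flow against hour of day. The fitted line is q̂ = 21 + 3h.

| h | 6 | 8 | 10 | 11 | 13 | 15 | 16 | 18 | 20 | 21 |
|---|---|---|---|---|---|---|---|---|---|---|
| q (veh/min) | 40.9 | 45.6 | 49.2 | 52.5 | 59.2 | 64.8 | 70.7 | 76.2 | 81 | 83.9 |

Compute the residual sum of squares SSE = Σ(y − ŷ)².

SSE = 15.88

h=6: q̂ = 21 + 3·6 = 39; e = 40.9 − 39 = 1.9
h=8: q̂ = 21 + 3·8 = 45; e = 45.6 − 45 = 0.6
h=10: q̂ = 21 + 3·10 = 51; e = 49.2 − 51 = -1.8
h=11: q̂ = 21 + 3·11 = 54; e = 52.5 − 54 = -1.5
h=13: q̂ = 21 + 3·13 = 60; e = 59.2 − 60 = -0.8
h=15: q̂ = 21 + 3·15 = 66; e = 64.8 − 66 = -1.2
h=16: q̂ = 21 + 3·16 = 69; e = 70.7 − 69 = 1.7
h=18: q̂ = 21 + 3·18 = 75; e = 76.2 − 75 = 1.2
h=20: q̂ = 21 + 3·20 = 81; e = 81 − 81 = 0
h=21: q̂ = 21 + 3·21 = 84; e = 83.9 − 84 = -0.1
SSE = 3.61 + 0.36 + 3.24 + 2.25 + 0.64 + 1.44 + 2.89 + 1.44 + 0 + 0.01 = 15.88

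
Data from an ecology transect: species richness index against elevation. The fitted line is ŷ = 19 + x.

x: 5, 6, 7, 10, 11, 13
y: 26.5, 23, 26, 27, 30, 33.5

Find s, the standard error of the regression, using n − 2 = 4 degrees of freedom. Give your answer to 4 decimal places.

s = 2.0310

x=5: ŷ = 19 + 5 = 24; e = 26.5 − 24 = 2.5
x=6: ŷ = 19 + 6 = 25; e = 23 − 25 = -2
x=7: ŷ = 19 + 7 = 26; e = 26 − 26 = 0
x=10: ŷ = 19 + 10 = 29; e = 27 − 29 = -2
x=11: ŷ = 19 + 11 = 30; e = 30 − 30 = 0
x=13: ŷ = 19 + 13 = 32; e = 33.5 − 32 = 1.5
SSE = 6.25 + 4 + 0 + 4 + 0 + 2.25 = 16.5
s = √(16.5/4) = √4.125 ≈ 2.0310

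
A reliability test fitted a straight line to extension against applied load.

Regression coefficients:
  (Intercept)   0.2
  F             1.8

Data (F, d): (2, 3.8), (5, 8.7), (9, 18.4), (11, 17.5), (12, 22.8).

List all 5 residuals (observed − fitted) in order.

F=2: d̂ = 0.2 + 1.8·2 = 3.8; e = 3.8 − 3.8 = 0
F=5: d̂ = 0.2 + 1.8·5 = 9.2; e = 8.7 − 9.2 = -0.5
F=9: d̂ = 0.2 + 1.8·9 = 16.4; e = 18.4 − 16.4 = 2
F=11: d̂ = 0.2 + 1.8·11 = 20; e = 17.5 − 20 = -2.5
F=12: d̂ = 0.2 + 1.8·12 = 21.8; e = 22.8 − 21.8 = 1

0, -0.5, 2, -2.5, 1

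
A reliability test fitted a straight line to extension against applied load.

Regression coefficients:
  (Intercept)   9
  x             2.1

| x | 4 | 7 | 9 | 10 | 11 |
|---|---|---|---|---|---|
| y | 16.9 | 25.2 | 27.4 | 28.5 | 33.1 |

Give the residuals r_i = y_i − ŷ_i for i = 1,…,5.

x=4: ŷ = 9 + 2.1·4 = 17.4; r = 16.9 − 17.4 = -0.5
x=7: ŷ = 9 + 2.1·7 = 23.7; r = 25.2 − 23.7 = 1.5
x=9: ŷ = 9 + 2.1·9 = 27.9; r = 27.4 − 27.9 = -0.5
x=10: ŷ = 9 + 2.1·10 = 30; r = 28.5 − 30 = -1.5
x=11: ŷ = 9 + 2.1·11 = 32.1; r = 33.1 − 32.1 = 1

-0.5, 1.5, -0.5, -1.5, 1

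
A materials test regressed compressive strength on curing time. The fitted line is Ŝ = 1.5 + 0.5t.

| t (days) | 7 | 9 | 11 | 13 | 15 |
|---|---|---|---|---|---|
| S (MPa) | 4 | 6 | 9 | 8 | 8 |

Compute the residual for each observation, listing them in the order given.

-1, 0, 2, 0, -1

t=7: Ŝ = 1.5 + 0.5·7 = 5; r = 4 − 5 = -1
t=9: Ŝ = 1.5 + 0.5·9 = 6; r = 6 − 6 = 0
t=11: Ŝ = 1.5 + 0.5·11 = 7; r = 9 − 7 = 2
t=13: Ŝ = 1.5 + 0.5·13 = 8; r = 8 − 8 = 0
t=15: Ŝ = 1.5 + 0.5·15 = 9; r = 8 − 9 = -1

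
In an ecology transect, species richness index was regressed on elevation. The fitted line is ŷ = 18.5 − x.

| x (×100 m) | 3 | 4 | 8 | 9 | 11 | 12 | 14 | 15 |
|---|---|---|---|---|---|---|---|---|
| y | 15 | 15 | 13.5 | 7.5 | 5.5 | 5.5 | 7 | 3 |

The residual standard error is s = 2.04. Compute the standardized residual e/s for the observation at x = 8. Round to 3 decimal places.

ŷ = 18.5 − 8 = 10.5
e = 13.5 − 10.5 = 3
e/s = 3 / 2.04 = 1.471

1.471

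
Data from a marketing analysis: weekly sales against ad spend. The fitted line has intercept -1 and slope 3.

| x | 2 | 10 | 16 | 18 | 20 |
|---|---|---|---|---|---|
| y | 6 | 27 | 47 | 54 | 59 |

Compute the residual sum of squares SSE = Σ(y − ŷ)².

x=2: ŷ = -1 + 3·2 = 5; r = 6 − 5 = 1
x=10: ŷ = -1 + 3·10 = 29; r = 27 − 29 = -2
x=16: ŷ = -1 + 3·16 = 47; r = 47 − 47 = 0
x=18: ŷ = -1 + 3·18 = 53; r = 54 − 53 = 1
x=20: ŷ = -1 + 3·20 = 59; r = 59 − 59 = 0
SSE = 1 + 4 + 0 + 1 + 0 = 6

SSE = 6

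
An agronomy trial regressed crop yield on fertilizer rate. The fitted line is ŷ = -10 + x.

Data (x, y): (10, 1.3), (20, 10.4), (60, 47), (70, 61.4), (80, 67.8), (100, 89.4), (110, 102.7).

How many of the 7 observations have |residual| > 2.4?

x=10: ŷ = -10 + 10 = 0; r = 1.3 − 0 = 1.3
x=20: ŷ = -10 + 20 = 10; r = 10.4 − 10 = 0.4
x=60: ŷ = -10 + 60 = 50; r = 47 − 50 = -3
x=70: ŷ = -10 + 70 = 60; r = 61.4 − 60 = 1.4
x=80: ŷ = -10 + 80 = 70; r = 67.8 − 70 = -2.2
x=100: ŷ = -10 + 100 = 90; r = 89.4 − 90 = -0.6
x=110: ŷ = -10 + 110 = 100; r = 102.7 − 100 = 2.7
|r| > 2.4: x=60 (|r|=3), x=110 (|r|=2.7) → 2

2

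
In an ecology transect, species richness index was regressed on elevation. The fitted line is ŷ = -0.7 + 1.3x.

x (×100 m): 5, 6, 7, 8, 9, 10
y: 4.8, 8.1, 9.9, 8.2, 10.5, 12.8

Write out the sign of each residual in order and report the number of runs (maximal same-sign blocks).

x=5: ŷ = -0.7 + 1.3·5 = 5.8; e = 4.8 − 5.8 = -1
x=6: ŷ = -0.7 + 1.3·6 = 7.1; e = 8.1 − 7.1 = 1
x=7: ŷ = -0.7 + 1.3·7 = 8.4; e = 9.9 − 8.4 = 1.5
x=8: ŷ = -0.7 + 1.3·8 = 9.7; e = 8.2 − 9.7 = -1.5
x=9: ŷ = -0.7 + 1.3·9 = 11; e = 10.5 − 11 = -0.5
x=10: ŷ = -0.7 + 1.3·10 = 12.3; e = 12.8 − 12.3 = 0.5
Signs: − + + − − +
Runs: −×1, +×2, −×2, +×1 → 4

4 runs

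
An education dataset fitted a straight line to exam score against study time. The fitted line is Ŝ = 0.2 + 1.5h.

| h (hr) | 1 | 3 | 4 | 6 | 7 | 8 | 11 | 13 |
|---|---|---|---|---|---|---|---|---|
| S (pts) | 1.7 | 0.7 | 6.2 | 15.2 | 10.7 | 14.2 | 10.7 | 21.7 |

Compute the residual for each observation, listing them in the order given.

h=1: Ŝ = 0.2 + 1.5·1 = 1.7; r = 1.7 − 1.7 = 0
h=3: Ŝ = 0.2 + 1.5·3 = 4.7; r = 0.7 − 4.7 = -4
h=4: Ŝ = 0.2 + 1.5·4 = 6.2; r = 6.2 − 6.2 = 0
h=6: Ŝ = 0.2 + 1.5·6 = 9.2; r = 15.2 − 9.2 = 6
h=7: Ŝ = 0.2 + 1.5·7 = 10.7; r = 10.7 − 10.7 = 0
h=8: Ŝ = 0.2 + 1.5·8 = 12.2; r = 14.2 − 12.2 = 2
h=11: Ŝ = 0.2 + 1.5·11 = 16.7; r = 10.7 − 16.7 = -6
h=13: Ŝ = 0.2 + 1.5·13 = 19.7; r = 21.7 − 19.7 = 2

0, -4, 0, 6, 0, 2, -6, 2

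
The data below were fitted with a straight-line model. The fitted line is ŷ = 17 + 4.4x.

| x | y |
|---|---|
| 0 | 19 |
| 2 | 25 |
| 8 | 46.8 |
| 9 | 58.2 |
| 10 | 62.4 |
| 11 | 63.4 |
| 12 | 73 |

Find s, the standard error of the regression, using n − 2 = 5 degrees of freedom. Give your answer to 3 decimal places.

s = 3.242

x=0: ŷ = 17 + 4.4·0 = 17; r = 19 − 17 = 2
x=2: ŷ = 17 + 4.4·2 = 25.8; r = 25 − 25.8 = -0.8
x=8: ŷ = 17 + 4.4·8 = 52.2; r = 46.8 − 52.2 = -5.4
x=9: ŷ = 17 + 4.4·9 = 56.6; r = 58.2 − 56.6 = 1.6
x=10: ŷ = 17 + 4.4·10 = 61; r = 62.4 − 61 = 1.4
x=11: ŷ = 17 + 4.4·11 = 65.4; r = 63.4 − 65.4 = -2
x=12: ŷ = 17 + 4.4·12 = 69.8; r = 73 − 69.8 = 3.2
SSE = 4 + 0.64 + 29.16 + 2.56 + 1.96 + 4 + 10.24 = 52.56
s = √(52.56/5) = √10.512 ≈ 3.242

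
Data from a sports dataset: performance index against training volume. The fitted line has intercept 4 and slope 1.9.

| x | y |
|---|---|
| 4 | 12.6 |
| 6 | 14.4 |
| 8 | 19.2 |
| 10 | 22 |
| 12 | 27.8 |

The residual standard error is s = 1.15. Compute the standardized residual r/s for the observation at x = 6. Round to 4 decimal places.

-0.8696

ŷ = 4 + 1.9·6 = 15.4
r = 14.4 − 15.4 = -1
r/s = -1 / 1.15 = -0.8696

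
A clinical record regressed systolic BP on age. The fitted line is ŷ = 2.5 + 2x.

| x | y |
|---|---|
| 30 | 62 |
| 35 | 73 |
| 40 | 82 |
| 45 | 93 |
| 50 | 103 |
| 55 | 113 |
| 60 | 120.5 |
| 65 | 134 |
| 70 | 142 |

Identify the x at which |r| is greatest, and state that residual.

x = 60, r = -2

x=30: ŷ = 2.5 + 2·30 = 62.5; r = 62 − 62.5 = -0.5
x=35: ŷ = 2.5 + 2·35 = 72.5; r = 73 − 72.5 = 0.5
x=40: ŷ = 2.5 + 2·40 = 82.5; r = 82 − 82.5 = -0.5
x=45: ŷ = 2.5 + 2·45 = 92.5; r = 93 − 92.5 = 0.5
x=50: ŷ = 2.5 + 2·50 = 102.5; r = 103 − 102.5 = 0.5
x=55: ŷ = 2.5 + 2·55 = 112.5; r = 113 − 112.5 = 0.5
x=60: ŷ = 2.5 + 2·60 = 122.5; r = 120.5 − 122.5 = -2
x=65: ŷ = 2.5 + 2·65 = 132.5; r = 134 − 132.5 = 1.5
x=70: ŷ = 2.5 + 2·70 = 142.5; r = 142 − 142.5 = -0.5
Largest |r| is 2 at x = 60, residual -2.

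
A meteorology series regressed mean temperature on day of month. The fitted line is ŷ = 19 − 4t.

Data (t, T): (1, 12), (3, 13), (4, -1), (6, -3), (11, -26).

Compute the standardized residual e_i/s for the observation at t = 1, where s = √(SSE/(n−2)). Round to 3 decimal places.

-0.640

t=1: ŷ = 19 − 4·1 = 15; e = 12 − 15 = -3
t=3: ŷ = 19 − 4·3 = 7; e = 13 − 7 = 6
t=4: ŷ = 19 − 4·4 = 3; e = -1 − 3 = -4
t=6: ŷ = 19 − 4·6 = -5; e = -3 − (-5) = 2
t=11: ŷ = 19 − 4·11 = -25; e = -26 − (-25) = -1
SSE = 9 + 36 + 16 + 4 + 1 = 66
s = √(66/3) = 4.69042
e/s = -3 / 4.69042 = -0.640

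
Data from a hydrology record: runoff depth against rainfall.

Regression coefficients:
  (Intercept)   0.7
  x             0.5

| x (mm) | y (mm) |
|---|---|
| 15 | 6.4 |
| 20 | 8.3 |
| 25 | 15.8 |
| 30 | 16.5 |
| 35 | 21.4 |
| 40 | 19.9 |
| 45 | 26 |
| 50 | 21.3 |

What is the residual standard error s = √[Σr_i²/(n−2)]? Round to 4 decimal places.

s = 3.0133

x=15: ŷ = 0.7 + 0.5·15 = 8.2; r = 6.4 − 8.2 = -1.8
x=20: ŷ = 0.7 + 0.5·20 = 10.7; r = 8.3 − 10.7 = -2.4
x=25: ŷ = 0.7 + 0.5·25 = 13.2; r = 15.8 − 13.2 = 2.6
x=30: ŷ = 0.7 + 0.5·30 = 15.7; r = 16.5 − 15.7 = 0.8
x=35: ŷ = 0.7 + 0.5·35 = 18.2; r = 21.4 − 18.2 = 3.2
x=40: ŷ = 0.7 + 0.5·40 = 20.7; r = 19.9 − 20.7 = -0.8
x=45: ŷ = 0.7 + 0.5·45 = 23.2; r = 26 − 23.2 = 2.8
x=50: ŷ = 0.7 + 0.5·50 = 25.7; r = 21.3 − 25.7 = -4.4
SSE = 3.24 + 5.76 + 6.76 + 0.64 + 10.24 + 0.64 + 7.84 + 19.36 = 54.48
s = √(54.48/6) = √9.08 ≈ 3.0133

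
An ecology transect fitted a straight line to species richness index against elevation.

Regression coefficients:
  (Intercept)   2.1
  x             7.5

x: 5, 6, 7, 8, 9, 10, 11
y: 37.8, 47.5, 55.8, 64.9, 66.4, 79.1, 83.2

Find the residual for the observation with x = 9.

ŷ = 2.1 + 7.5·9 = 69.6
e = 66.4 − 69.6 = -3.2

e = -3.2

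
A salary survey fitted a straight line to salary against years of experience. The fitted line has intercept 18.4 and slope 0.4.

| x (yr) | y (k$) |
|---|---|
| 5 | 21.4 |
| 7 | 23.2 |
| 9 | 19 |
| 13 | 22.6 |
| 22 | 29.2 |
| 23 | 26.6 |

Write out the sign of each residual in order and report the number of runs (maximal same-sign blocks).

x=5: ŷ = 18.4 + 0.4·5 = 20.4; e = 21.4 − 20.4 = 1
x=7: ŷ = 18.4 + 0.4·7 = 21.2; e = 23.2 − 21.2 = 2
x=9: ŷ = 18.4 + 0.4·9 = 22; e = 19 − 22 = -3
x=13: ŷ = 18.4 + 0.4·13 = 23.6; e = 22.6 − 23.6 = -1
x=22: ŷ = 18.4 + 0.4·22 = 27.2; e = 29.2 − 27.2 = 2
x=23: ŷ = 18.4 + 0.4·23 = 27.6; e = 26.6 − 27.6 = -1
Signs: + + − − + −
Runs: +×2, −×2, +×1, −×1 → 4

4 runs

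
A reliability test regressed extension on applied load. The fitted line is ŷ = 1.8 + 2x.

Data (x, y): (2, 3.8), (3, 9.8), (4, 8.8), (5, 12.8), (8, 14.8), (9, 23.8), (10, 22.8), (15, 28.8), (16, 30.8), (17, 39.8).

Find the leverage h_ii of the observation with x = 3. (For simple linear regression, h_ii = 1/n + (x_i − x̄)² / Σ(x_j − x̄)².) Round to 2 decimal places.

h = 0.23

x̄ = (2 + 3 + 4 + 5 + 8 + 9 + 10 + 15 + 16 + 17)/10 = 8.9
Σ(x − x̄)² = 47.61 + 34.81 + 24.01 + 15.21 + 0.81 + 0.01 + 1.21 + 37.21 + 50.41 + 65.61 = 276.9
h = 1/10 + (-5.9)²/276.9 = 0.1 + 0.125713 = 0.23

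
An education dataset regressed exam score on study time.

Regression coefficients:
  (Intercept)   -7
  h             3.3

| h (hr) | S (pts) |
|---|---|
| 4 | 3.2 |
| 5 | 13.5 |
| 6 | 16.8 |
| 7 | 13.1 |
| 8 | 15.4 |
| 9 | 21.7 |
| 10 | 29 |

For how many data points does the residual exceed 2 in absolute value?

6

h=4: ŷ = -7 + 3.3·4 = 6.2; r = 3.2 − 6.2 = -3
h=5: ŷ = -7 + 3.3·5 = 9.5; r = 13.5 − 9.5 = 4
h=6: ŷ = -7 + 3.3·6 = 12.8; r = 16.8 − 12.8 = 4
h=7: ŷ = -7 + 3.3·7 = 16.1; r = 13.1 − 16.1 = -3
h=8: ŷ = -7 + 3.3·8 = 19.4; r = 15.4 − 19.4 = -4
h=9: ŷ = -7 + 3.3·9 = 22.7; r = 21.7 − 22.7 = -1
h=10: ŷ = -7 + 3.3·10 = 26; r = 29 − 26 = 3
|r| > 2: h=4 (|r|=3), h=5 (|r|=4), h=6 (|r|=4), h=7 (|r|=3), h=8 (|r|=4), h=10 (|r|=3) → 6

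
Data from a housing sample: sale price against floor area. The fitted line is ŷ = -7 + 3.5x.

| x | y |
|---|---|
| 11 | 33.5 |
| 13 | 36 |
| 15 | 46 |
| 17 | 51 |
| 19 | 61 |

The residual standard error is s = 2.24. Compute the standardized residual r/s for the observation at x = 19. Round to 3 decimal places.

ŷ = -7 + 3.5·19 = 59.5
r = 61 − 59.5 = 1.5
r/s = 1.5 / 2.24 = 0.670

0.670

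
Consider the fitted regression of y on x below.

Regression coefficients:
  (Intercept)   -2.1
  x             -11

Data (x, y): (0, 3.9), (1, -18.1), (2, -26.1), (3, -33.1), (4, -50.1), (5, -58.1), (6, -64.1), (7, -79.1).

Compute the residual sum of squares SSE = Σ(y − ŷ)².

SSE = 102

x=0: ŷ = -2.1 − 11·0 = -2.1; r = 3.9 − (-2.1) = 6
x=1: ŷ = -2.1 − 11·1 = -13.1; r = -18.1 − (-13.1) = -5
x=2: ŷ = -2.1 − 11·2 = -24.1; r = -26.1 − (-24.1) = -2
x=3: ŷ = -2.1 − 11·3 = -35.1; r = -33.1 − (-35.1) = 2
x=4: ŷ = -2.1 − 11·4 = -46.1; r = -50.1 − (-46.1) = -4
x=5: ŷ = -2.1 − 11·5 = -57.1; r = -58.1 − (-57.1) = -1
x=6: ŷ = -2.1 − 11·6 = -68.1; r = -64.1 − (-68.1) = 4
x=7: ŷ = -2.1 − 11·7 = -79.1; r = -79.1 − (-79.1) = 0
SSE = 36 + 25 + 4 + 4 + 16 + 1 + 16 + 0 = 102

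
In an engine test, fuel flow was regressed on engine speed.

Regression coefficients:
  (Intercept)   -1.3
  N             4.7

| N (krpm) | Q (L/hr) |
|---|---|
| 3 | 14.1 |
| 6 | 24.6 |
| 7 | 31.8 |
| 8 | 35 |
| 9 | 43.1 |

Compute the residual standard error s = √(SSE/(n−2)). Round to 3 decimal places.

N=3: Q̂ = -1.3 + 4.7·3 = 12.8; e = 14.1 − 12.8 = 1.3
N=6: Q̂ = -1.3 + 4.7·6 = 26.9; e = 24.6 − 26.9 = -2.3
N=7: Q̂ = -1.3 + 4.7·7 = 31.6; e = 31.8 − 31.6 = 0.2
N=8: Q̂ = -1.3 + 4.7·8 = 36.3; e = 35 − 36.3 = -1.3
N=9: Q̂ = -1.3 + 4.7·9 = 41; e = 43.1 − 41 = 2.1
SSE = 1.69 + 5.29 + 0.04 + 1.69 + 4.41 = 13.12
s = √(13.12/3) = √4.37333 ≈ 2.091

s = 2.091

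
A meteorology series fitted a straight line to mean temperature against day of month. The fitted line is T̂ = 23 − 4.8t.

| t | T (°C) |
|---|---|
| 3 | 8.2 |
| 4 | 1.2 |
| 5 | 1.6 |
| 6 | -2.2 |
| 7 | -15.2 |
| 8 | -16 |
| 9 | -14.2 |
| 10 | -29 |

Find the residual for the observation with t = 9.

e = 6

T̂ = 23 − 4.8·9 = -20.2
e = -14.2 − (-20.2) = 6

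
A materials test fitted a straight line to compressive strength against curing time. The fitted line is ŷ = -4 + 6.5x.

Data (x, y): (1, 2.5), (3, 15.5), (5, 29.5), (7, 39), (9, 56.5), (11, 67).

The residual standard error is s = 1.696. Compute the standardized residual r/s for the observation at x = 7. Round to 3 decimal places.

ŷ = -4 + 6.5·7 = 41.5
r = 39 − 41.5 = -2.5
r/s = -2.5 / 1.696 = -1.474

-1.474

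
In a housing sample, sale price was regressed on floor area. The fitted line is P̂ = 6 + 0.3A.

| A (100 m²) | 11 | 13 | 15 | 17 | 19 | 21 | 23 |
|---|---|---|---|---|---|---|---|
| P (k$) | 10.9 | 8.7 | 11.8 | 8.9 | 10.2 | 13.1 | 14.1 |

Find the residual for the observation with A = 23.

P̂ = 6 + 0.3·23 = 12.9
r = 14.1 − 12.9 = 1.2

r = 1.2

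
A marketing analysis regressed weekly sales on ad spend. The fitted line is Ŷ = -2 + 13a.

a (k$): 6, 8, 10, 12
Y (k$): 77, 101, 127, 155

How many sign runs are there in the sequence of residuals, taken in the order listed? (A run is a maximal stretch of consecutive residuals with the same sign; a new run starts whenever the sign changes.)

3 runs

a=6: Ŷ = -2 + 13·6 = 76; e = 77 − 76 = 1
a=8: Ŷ = -2 + 13·8 = 102; e = 101 − 102 = -1
a=10: Ŷ = -2 + 13·10 = 128; e = 127 − 128 = -1
a=12: Ŷ = -2 + 13·12 = 154; e = 155 − 154 = 1
Signs: + − − +
Runs: +×1, −×2, +×1 → 3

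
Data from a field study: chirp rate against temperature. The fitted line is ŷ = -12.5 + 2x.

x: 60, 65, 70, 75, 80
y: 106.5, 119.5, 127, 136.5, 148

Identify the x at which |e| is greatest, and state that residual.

x = 65, e = 2

x=60: ŷ = -12.5 + 2·60 = 107.5; e = 106.5 − 107.5 = -1
x=65: ŷ = -12.5 + 2·65 = 117.5; e = 119.5 − 117.5 = 2
x=70: ŷ = -12.5 + 2·70 = 127.5; e = 127 − 127.5 = -0.5
x=75: ŷ = -12.5 + 2·75 = 137.5; e = 136.5 − 137.5 = -1
x=80: ŷ = -12.5 + 2·80 = 147.5; e = 148 − 147.5 = 0.5
Largest |e| is 2 at x = 65, residual 2.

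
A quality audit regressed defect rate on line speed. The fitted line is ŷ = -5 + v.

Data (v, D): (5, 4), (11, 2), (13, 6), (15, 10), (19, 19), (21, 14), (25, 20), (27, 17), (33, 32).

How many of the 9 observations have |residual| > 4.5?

2

v=5: ŷ = -5 + 5 = 0; r = 4 − 0 = 4
v=11: ŷ = -5 + 11 = 6; r = 2 − 6 = -4
v=13: ŷ = -5 + 13 = 8; r = 6 − 8 = -2
v=15: ŷ = -5 + 15 = 10; r = 10 − 10 = 0
v=19: ŷ = -5 + 19 = 14; r = 19 − 14 = 5
v=21: ŷ = -5 + 21 = 16; r = 14 − 16 = -2
v=25: ŷ = -5 + 25 = 20; r = 20 − 20 = 0
v=27: ŷ = -5 + 27 = 22; r = 17 − 22 = -5
v=33: ŷ = -5 + 33 = 28; r = 32 − 28 = 4
|r| > 4.5: v=19 (|r|=5), v=27 (|r|=5) → 2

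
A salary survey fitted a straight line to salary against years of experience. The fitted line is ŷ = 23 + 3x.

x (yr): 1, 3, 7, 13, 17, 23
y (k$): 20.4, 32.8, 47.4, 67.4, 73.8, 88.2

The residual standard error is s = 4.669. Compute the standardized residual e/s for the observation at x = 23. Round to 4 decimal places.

ŷ = 23 + 3·23 = 92
e = 88.2 − 92 = -3.8
e/s = -3.8 / 4.669 = -0.8139

-0.8139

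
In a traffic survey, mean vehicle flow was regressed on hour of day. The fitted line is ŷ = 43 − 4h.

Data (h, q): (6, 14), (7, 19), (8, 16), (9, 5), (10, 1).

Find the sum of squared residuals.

SSE = 74

h=6: ŷ = 43 − 4·6 = 19; e = 14 − 19 = -5
h=7: ŷ = 43 − 4·7 = 15; e = 19 − 15 = 4
h=8: ŷ = 43 − 4·8 = 11; e = 16 − 11 = 5
h=9: ŷ = 43 − 4·9 = 7; e = 5 − 7 = -2
h=10: ŷ = 43 − 4·10 = 3; e = 1 − 3 = -2
SSE = 25 + 16 + 25 + 4 + 4 = 74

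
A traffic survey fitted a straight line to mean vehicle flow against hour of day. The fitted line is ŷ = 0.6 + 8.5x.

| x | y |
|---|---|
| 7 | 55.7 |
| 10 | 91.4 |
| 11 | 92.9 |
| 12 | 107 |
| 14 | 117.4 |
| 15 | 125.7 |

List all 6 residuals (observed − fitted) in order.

-4.4, 5.8, -1.2, 4.4, -2.2, -2.4

x=7: ŷ = 0.6 + 8.5·7 = 60.1; e = 55.7 − 60.1 = -4.4
x=10: ŷ = 0.6 + 8.5·10 = 85.6; e = 91.4 − 85.6 = 5.8
x=11: ŷ = 0.6 + 8.5·11 = 94.1; e = 92.9 − 94.1 = -1.2
x=12: ŷ = 0.6 + 8.5·12 = 102.6; e = 107 − 102.6 = 4.4
x=14: ŷ = 0.6 + 8.5·14 = 119.6; e = 117.4 − 119.6 = -2.2
x=15: ŷ = 0.6 + 8.5·15 = 128.1; e = 125.7 − 128.1 = -2.4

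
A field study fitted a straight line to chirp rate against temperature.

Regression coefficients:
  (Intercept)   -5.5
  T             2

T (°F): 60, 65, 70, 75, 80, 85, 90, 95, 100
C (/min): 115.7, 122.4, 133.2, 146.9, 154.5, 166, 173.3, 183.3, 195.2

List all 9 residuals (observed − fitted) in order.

1.2, -2.1, -1.3, 2.4, 0, 1.5, -1.2, -1.2, 0.7

T=60: ŷ = -5.5 + 2·60 = 114.5; e = 115.7 − 114.5 = 1.2
T=65: ŷ = -5.5 + 2·65 = 124.5; e = 122.4 − 124.5 = -2.1
T=70: ŷ = -5.5 + 2·70 = 134.5; e = 133.2 − 134.5 = -1.3
T=75: ŷ = -5.5 + 2·75 = 144.5; e = 146.9 − 144.5 = 2.4
T=80: ŷ = -5.5 + 2·80 = 154.5; e = 154.5 − 154.5 = 0
T=85: ŷ = -5.5 + 2·85 = 164.5; e = 166 − 164.5 = 1.5
T=90: ŷ = -5.5 + 2·90 = 174.5; e = 173.3 − 174.5 = -1.2
T=95: ŷ = -5.5 + 2·95 = 184.5; e = 183.3 − 184.5 = -1.2
T=100: ŷ = -5.5 + 2·100 = 194.5; e = 195.2 − 194.5 = 0.7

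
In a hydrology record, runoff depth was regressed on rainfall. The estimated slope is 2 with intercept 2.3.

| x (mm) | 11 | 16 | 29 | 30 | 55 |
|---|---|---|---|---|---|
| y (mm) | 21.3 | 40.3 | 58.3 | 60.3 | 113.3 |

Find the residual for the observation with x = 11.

r = -3

ŷ = 2.3 + 2·11 = 24.3
r = 21.3 − 24.3 = -3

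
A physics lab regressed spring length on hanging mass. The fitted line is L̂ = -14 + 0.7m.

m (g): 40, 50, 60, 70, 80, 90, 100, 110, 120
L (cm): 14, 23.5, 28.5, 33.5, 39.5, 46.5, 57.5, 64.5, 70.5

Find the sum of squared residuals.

m=40: L̂ = -14 + 0.7·40 = 14; r = 14 − 14 = 0
m=50: L̂ = -14 + 0.7·50 = 21; r = 23.5 − 21 = 2.5
m=60: L̂ = -14 + 0.7·60 = 28; r = 28.5 − 28 = 0.5
m=70: L̂ = -14 + 0.7·70 = 35; r = 33.5 − 35 = -1.5
m=80: L̂ = -14 + 0.7·80 = 42; r = 39.5 − 42 = -2.5
m=90: L̂ = -14 + 0.7·90 = 49; r = 46.5 − 49 = -2.5
m=100: L̂ = -14 + 0.7·100 = 56; r = 57.5 − 56 = 1.5
m=110: L̂ = -14 + 0.7·110 = 63; r = 64.5 − 63 = 1.5
m=120: L̂ = -14 + 0.7·120 = 70; r = 70.5 − 70 = 0.5
SSE = 0 + 6.25 + 0.25 + 2.25 + 6.25 + 6.25 + 2.25 + 2.25 + 0.25 = 26

SSE = 26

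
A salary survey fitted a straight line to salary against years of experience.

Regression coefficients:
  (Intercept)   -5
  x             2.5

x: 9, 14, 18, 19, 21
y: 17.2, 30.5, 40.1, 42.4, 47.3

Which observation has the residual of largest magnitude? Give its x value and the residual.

x=9: ŷ = -5 + 2.5·9 = 17.5; r = 17.2 − 17.5 = -0.3
x=14: ŷ = -5 + 2.5·14 = 30; r = 30.5 − 30 = 0.5
x=18: ŷ = -5 + 2.5·18 = 40; r = 40.1 − 40 = 0.1
x=19: ŷ = -5 + 2.5·19 = 42.5; r = 42.4 − 42.5 = -0.1
x=21: ŷ = -5 + 2.5·21 = 47.5; r = 47.3 − 47.5 = -0.2
Largest |r| is 0.5 at x = 14, residual 0.5.

x = 14, r = 0.5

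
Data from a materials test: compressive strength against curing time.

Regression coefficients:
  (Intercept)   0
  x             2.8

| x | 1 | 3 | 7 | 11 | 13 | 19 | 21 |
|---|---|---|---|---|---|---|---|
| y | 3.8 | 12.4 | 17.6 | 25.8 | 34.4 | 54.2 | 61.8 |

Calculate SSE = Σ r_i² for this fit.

x=1: ŷ = 2.8·1 = 2.8; r = 3.8 − 2.8 = 1
x=3: ŷ = 2.8·3 = 8.4; r = 12.4 − 8.4 = 4
x=7: ŷ = 2.8·7 = 19.6; r = 17.6 − 19.6 = -2
x=11: ŷ = 2.8·11 = 30.8; r = 25.8 − 30.8 = -5
x=13: ŷ = 2.8·13 = 36.4; r = 34.4 − 36.4 = -2
x=19: ŷ = 2.8·19 = 53.2; r = 54.2 − 53.2 = 1
x=21: ŷ = 2.8·21 = 58.8; r = 61.8 − 58.8 = 3
SSE = 1 + 16 + 4 + 25 + 4 + 1 + 9 = 60

SSE = 60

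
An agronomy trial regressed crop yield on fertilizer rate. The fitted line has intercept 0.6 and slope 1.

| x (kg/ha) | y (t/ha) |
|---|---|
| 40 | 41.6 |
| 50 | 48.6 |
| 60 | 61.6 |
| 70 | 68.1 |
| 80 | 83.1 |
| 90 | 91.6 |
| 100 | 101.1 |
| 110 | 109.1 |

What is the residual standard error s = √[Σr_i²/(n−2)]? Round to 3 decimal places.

s = 1.915

x=40: ŷ = 0.6 + 40 = 40.6; r = 41.6 − 40.6 = 1
x=50: ŷ = 0.6 + 50 = 50.6; r = 48.6 − 50.6 = -2
x=60: ŷ = 0.6 + 60 = 60.6; r = 61.6 − 60.6 = 1
x=70: ŷ = 0.6 + 70 = 70.6; r = 68.1 − 70.6 = -2.5
x=80: ŷ = 0.6 + 80 = 80.6; r = 83.1 − 80.6 = 2.5
x=90: ŷ = 0.6 + 90 = 90.6; r = 91.6 − 90.6 = 1
x=100: ŷ = 0.6 + 100 = 100.6; r = 101.1 − 100.6 = 0.5
x=110: ŷ = 0.6 + 110 = 110.6; r = 109.1 − 110.6 = -1.5
SSE = 1 + 4 + 1 + 6.25 + 6.25 + 1 + 0.25 + 2.25 = 22
s = √(22/6) = √3.66667 ≈ 1.915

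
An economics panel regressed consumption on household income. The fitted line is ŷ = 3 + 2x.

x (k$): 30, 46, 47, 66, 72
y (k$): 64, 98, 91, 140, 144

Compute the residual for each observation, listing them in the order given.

1, 3, -6, 5, -3

x=30: ŷ = 3 + 2·30 = 63; e = 64 − 63 = 1
x=46: ŷ = 3 + 2·46 = 95; e = 98 − 95 = 3
x=47: ŷ = 3 + 2·47 = 97; e = 91 − 97 = -6
x=66: ŷ = 3 + 2·66 = 135; e = 140 − 135 = 5
x=72: ŷ = 3 + 2·72 = 147; e = 144 − 147 = -3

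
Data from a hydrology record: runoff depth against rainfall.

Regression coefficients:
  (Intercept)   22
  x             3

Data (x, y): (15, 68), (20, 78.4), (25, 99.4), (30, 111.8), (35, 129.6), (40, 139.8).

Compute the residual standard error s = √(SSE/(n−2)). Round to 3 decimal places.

x=15: ŷ = 22 + 3·15 = 67; r = 68 − 67 = 1
x=20: ŷ = 22 + 3·20 = 82; r = 78.4 − 82 = -3.6
x=25: ŷ = 22 + 3·25 = 97; r = 99.4 − 97 = 2.4
x=30: ŷ = 22 + 3·30 = 112; r = 111.8 − 112 = -0.2
x=35: ŷ = 22 + 3·35 = 127; r = 129.6 − 127 = 2.6
x=40: ŷ = 22 + 3·40 = 142; r = 139.8 − 142 = -2.2
SSE = 1 + 12.96 + 5.76 + 0.04 + 6.76 + 4.84 = 31.36
s = √(31.36/4) = √7.84 ≈ 2.800

s = 2.800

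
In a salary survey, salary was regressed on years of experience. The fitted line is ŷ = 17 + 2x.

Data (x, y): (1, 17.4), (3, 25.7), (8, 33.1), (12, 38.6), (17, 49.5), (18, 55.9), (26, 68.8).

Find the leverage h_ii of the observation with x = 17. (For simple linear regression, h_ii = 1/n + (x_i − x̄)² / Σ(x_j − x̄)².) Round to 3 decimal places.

x̄ = (1 + 3 + 8 + 12 + 17 + 18 + 26)/7 = 12.1429
Σ(x − x̄)² = 124.163 + 83.5918 + 17.1633 + 0.0204082 + 23.5918 + 34.3061 + 192.02 = 474.857
h = 1/7 + (4.85714)²/474.857 = 0.142857 + 0.049682 = 0.193

h = 0.193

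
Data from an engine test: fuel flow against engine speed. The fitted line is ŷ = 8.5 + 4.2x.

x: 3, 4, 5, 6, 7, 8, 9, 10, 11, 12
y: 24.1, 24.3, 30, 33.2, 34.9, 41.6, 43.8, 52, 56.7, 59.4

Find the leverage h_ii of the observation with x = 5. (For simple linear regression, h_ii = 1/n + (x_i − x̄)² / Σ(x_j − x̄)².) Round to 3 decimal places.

h = 0.176

x̄ = (3 + 4 + 5 + 6 + 7 + 8 + 9 + 10 + 11 + 12)/10 = 7.5
Σ(x − x̄)² = 20.25 + 12.25 + 6.25 + 2.25 + 0.25 + 0.25 + 2.25 + 6.25 + 12.25 + 20.25 = 82.5
h = 1/10 + (-2.5)²/82.5 = 0.1 + 0.0757576 = 0.176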